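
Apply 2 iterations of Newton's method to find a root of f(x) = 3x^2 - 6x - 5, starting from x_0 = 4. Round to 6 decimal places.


Newton's method: x_(n+1) = x_n - f(x_n)/f'(x_n)
f(x) = 3x^2 - 6x - 5
f'(x) = 6x - 6

Iteration 1:
  f(4.000000) = 19.000000
  f'(4.000000) = 18.000000
  x_1 = 4.000000 - (19.000000)/(18.000000) = 2.944444

Iteration 2:
  f(2.944444) = 3.342593
  f'(2.944444) = 11.666667
  x_2 = 2.944444 - (3.342593)/(11.666667) = 2.657937

x_2 = 2.657937


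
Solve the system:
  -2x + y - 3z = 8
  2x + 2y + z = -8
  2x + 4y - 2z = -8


Using Cramer's rule. Expand each determinant along the first row.
D  = (-2)*[2*(-2) - 1*4] - 1*[2*(-2) - 1*2] + (-3)*[2*4 - 2*2]
  = (-2)*(-8) - 1*(-6) + (-3)*(4) = 10
Dx = 8*[2*(-2) - 1*4] - 1*[(-8)*(-2) - 1*(-8)] + (-3)*[(-8)*4 - 2*(-8)]
  = 8*(-8) - 1*(24) + (-3)*(-16) = -40
Dy = (-2)*[(-8)*(-2) - 1*(-8)] - 8*[2*(-2) - 1*2] + (-3)*[2*(-8) - (-8)*2]
  = (-2)*(24) - 8*(-6) + (-3)*(0) = 0
Dz = (-2)*[2*(-8) - (-8)*4] - 1*[2*(-8) - (-8)*2] + 8*[2*4 - 2*2]
  = (-2)*(16) - 1*(0) + 8*(4) = 0
x = Dx/D = -40/10 = -4, y = Dy/D = 0/10 = 0, z = Dz/D = 0/10 = 0
Check eq1: (-2)(-4) + (1)(0) + (-3)(0) = 8 = 8 ✓
Check eq2: (2)(-4) + (2)(0) + (1)(0) = -8 = -8 ✓
Check eq3: (2)(-4) + (4)(0) + (-2)(0) = -8 = -8 ✓

x = -4, y = 0, z = 0


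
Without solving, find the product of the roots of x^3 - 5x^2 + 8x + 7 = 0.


By Vieta's formulas for x^3 + bx^2 + cx + d = 0:
  r1 + r2 + r3 = -b/a = 5
  r1*r2 + r1*r3 + r2*r3 = c/a = 8
  r1*r2*r3 = -d/a = -7


Product = -7


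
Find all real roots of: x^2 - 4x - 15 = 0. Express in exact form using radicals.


Using the quadratic formula: x = (-b ± sqrt(b^2 - 4ac)) / (2a)
Here a = 1, b = -4, c = -15
Discriminant = b^2 - 4ac = (-4)^2 - 4(1)(-15) = 16 + 60 = 76
Since discriminant = 76 > 0, there are two real roots.
x = (4 ± 2*sqrt(19)) / 2
Simplifying: x = 2 ± sqrt(19)
Numerically: x ≈ 6.3589 or x ≈ -2.3589

x = 2 + sqrt(19) or x = 2 - sqrt(19)


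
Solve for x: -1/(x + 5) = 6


Multiply both sides by (x + 5): -1 = 6(x + 5)
Distribute: -1 = 6x + 30
6x = -1 - 30 = -31
x = -31/6

x = -31/6


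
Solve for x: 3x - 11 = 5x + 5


Starting with: 3x - 11 = 5x + 5
Move all x terms to left: (3 - 5)x = 5 + 11
Simplify: -2x = 16
Divide both sides by -2: x = -8

x = -8


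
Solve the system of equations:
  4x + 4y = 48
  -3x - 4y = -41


Using Cramer's rule:
Determinant D = (4)(-4) - (-3)(4) = -16 + 12 = -4
Dx = (48)(-4) - (-41)(4) = -192 + 164 = -28
Dy = (4)(-41) - (-3)(48) = -164 + 144 = -20
x = Dx/D = -28/-4 = 7
y = Dy/D = -20/-4 = 5

x = 7, y = 5


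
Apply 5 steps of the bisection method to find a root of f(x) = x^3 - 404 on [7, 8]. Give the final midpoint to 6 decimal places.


f(x) = x^3 - 404
f(7) = -61 < 0
f(8) = 108 > 0

Step 1: midpoint = (7.000000 + 8.000000)/2 = 7.500000
  f(7.500000) = 17.875000
  f(mid) > 0, so root is in [7.000000, 7.500000]

Step 2: midpoint = (7.000000 + 7.500000)/2 = 7.250000
  f(7.250000) = -22.921875
  f(mid) < 0, so root is in [7.250000, 7.500000]

Step 3: midpoint = (7.250000 + 7.500000)/2 = 7.375000
  f(7.375000) = -2.869141
  f(mid) < 0, so root is in [7.375000, 7.500000]

Step 4: midpoint = (7.375000 + 7.500000)/2 = 7.437500
  f(7.437500) = 7.415771
  f(mid) > 0, so root is in [7.375000, 7.437500]

Step 5: midpoint = (7.375000 + 7.437500)/2 = 7.406250
  f(7.406250) = 2.251617
  f(mid) > 0, so root is in [7.375000, 7.406250]

midpoint = 7.406250


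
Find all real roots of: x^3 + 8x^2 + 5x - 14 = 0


Let p(x) = x^3 + 8x^2 + 5x - 14. By the rational root theorem (leading coefficient 1), any rational root is an integer divisor of 14: try ±1, ±2, ... in turn.
Test x = 1: value = 0 ✓, so (x - 1) is a factor.
Synthetic division by (x - 1): bring down 1; 1(1) + 8 = 9; 9(1) + 5 = 14; 14(1) - 14 = 0 → quotient x^2 + 9x + 14, remainder 0.
Solve the quadratic x^2 + 9x + 14 = 0: discriminant = 9^2 - 4(1)(14) = 81 - 56 = 25.
sqrt(25) = 5, so x = (-9 ± 5)/2: x = -2 or x = -7.

x = -7, x = -2, x = 1


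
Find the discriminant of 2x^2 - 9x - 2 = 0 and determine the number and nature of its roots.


For ax^2 + bx + c = 0, discriminant D = b^2 - 4ac
Here a = 2, b = -9, c = -2
D = (-9)^2 - 4(2)(-2) = 81 + 16 = 97

D = 97 > 0 but not a perfect square
The equation has 2 distinct real irrational roots.

Discriminant = 97, 2 distinct real irrational roots


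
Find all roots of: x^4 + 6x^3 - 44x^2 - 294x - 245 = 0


Let p(x) = x^4 + 6x^3 - 44x^2 - 294x - 245. By the rational root theorem (leading coefficient 1), any rational root is an integer divisor of 245: try ±1, ±2, ... in turn.
Test x = 1: value = -576 ≠ 0.
Test x = -1: value = 0 ✓, so (x + 1) is a factor.
Synthetic division by (x + 1): bring down 1; 1(-1) + 6 = 5; 5(-1) - 44 = -49; (-49)(-1) - 294 = -245; (-245)(-1) - 245 = 0 → quotient x^3 + 5x^2 - 49x - 245, remainder 0.
Continue with the quotient x^3 + 5x^2 - 49x - 245 (candidates must divide 245; re-test x = -1 first in case it repeats).
Test x = -1: value = -192 ≠ 0.
Test x = 5: value = -240 ≠ 0.
Test x = -5: value = 0 ✓, so (x + 5) is a factor.
Synthetic division by (x + 5): bring down 1; 1(-5) + 5 = 0; 0(-5) - 49 = -49; (-49)(-5) - 245 = 0 → quotient x^2 - 49, remainder 0.
Solve the quadratic x^2 - 49 = 0: discriminant = 0^2 - 4(1)(-49) = 0 + 196 = 196.
sqrt(196) = 14, so x = (0 ± 14)/2: x = 7 or x = -7.
Collecting all roots found:

x = -7, x = -5, x = -1, x = 7


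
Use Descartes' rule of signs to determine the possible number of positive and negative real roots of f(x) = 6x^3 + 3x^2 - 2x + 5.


Descartes' rule of signs:

For positive roots, count sign changes in f(x) = 6x^3 + 3x^2 - 2x + 5:
Signs of coefficients: +, +, -, +
Number of sign changes: 2
Possible positive real roots: 2, 0

For negative roots, examine f(-x) = -6x^3 + 3x^2 + 2x + 5:
Signs of coefficients: -, +, +, +
Number of sign changes: 1
Possible negative real roots: 1

Positive roots: 2 or 0; Negative roots: 1


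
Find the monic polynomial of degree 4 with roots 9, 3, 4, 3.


A monic polynomial with roots 9, 3, 4, 3 is:
p(x) = (x - 9)(x - 3)(x - 4)(x - 3)
After multiplying by (x - 9): x - 9
After multiplying by (x - 3): x^2 - 12x + 27
After multiplying by (x - 4): x^3 - 16x^2 + 75x - 108
After multiplying by (x - 3): x^4 - 19x^3 + 123x^2 - 333x + 324

x^4 - 19x^3 + 123x^2 - 333x + 324


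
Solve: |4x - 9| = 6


An absolute value equation |expr| = 6 gives two cases:
Case 1: 4x - 9 = 6
  4x = 15, so x = 15/4
Case 2: 4x - 9 = -6
  4x = 3, so x = 3/4

x = 3/4, x = 15/4


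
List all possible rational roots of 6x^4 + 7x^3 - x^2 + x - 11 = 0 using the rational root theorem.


Rational root theorem: possible roots are ±p/q where:
  p divides the constant term (-11): p ∈ {1, 11}
  q divides the leading coefficient (6): q ∈ {1, 2, 3, 6}

All possible rational roots: -11, -11/2, -11/3, -11/6, -1, -1/2, -1/3, -1/6, 1/6, 1/3, 1/2, 1, 11/6, 11/3, 11/2, 11

-11, -11/2, -11/3, -11/6, -1, -1/2, -1/3, -1/6, 1/6, 1/3, 1/2, 1, 11/6, 11/3, 11/2, 11


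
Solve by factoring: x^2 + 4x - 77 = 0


We need two numbers that multiply to -77 and add to 4.
Those numbers are -7 and 11 (since (-7) * 11 = -77 and (-7) + 11 = 4).
So x^2 + 4x - 77 = (x - 7)(x + 11) = 0
Setting each factor to zero: x = 7 or x = -11

x = -11, x = 7


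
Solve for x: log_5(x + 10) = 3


Convert to exponential form: x + 10 = 5^3 = 125
x = 125 - 10 = 115
Check: log_5(115 + 10) = log_5(125) = log_5(125) = 3 ✓

x = 115


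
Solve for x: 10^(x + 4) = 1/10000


Express both sides with the same base.
1/10000 = 10^(-4)
Since the bases match, equate exponents: x + 4 = -4
So x = -4 - (4) = -8

x = -8


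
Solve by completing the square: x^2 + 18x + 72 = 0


Start: x^2 + 18x + 72 = 0
Move constant: x^2 + 18x = -72
Half of 18 is 9, squared is 81
Add 81 to both sides: x^2 + 18x + 81 = 9
(x + 9)^2 = 9
x + 9 = ±3
x = -9 + 3 = -6 or x = -9 - 3 = -12

x = -12, x = -6


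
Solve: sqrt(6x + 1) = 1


Square both sides: 6x + 1 = 1^2 = 1
6x = 1 - 1 = 0
x = 0
Check: sqrt(6*0 + 1) = sqrt(1) = 1 ✓

x = 0


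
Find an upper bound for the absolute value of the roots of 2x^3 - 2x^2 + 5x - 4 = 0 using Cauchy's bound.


Cauchy's bound: all roots r satisfy |r| <= 1 + max(|a_i/a_n|) for i = 0,...,n-1
where a_n is the leading coefficient.

Coefficients: [2, -2, 5, -4]
Leading coefficient a_n = 2
Ratios |a_i/a_n|: 1, 5/2, 2
Maximum ratio: 5/2
Cauchy's bound: |r| <= 1 + 5/2 = 7/2

Upper bound = 7/2


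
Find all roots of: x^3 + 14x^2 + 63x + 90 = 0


Let p(x) = x^3 + 14x^2 + 63x + 90. By the rational root theorem (leading coefficient 1), any rational root is an integer divisor of 90: try ±1, ±2, ... in turn.
Test x = 1: value = 168 ≠ 0.
Test x = -1: value = 40 ≠ 0.
Test x = 2: value = 280 ≠ 0.
Test x = -2: value = 12 ≠ 0.
Test x = 3: value = 432 ≠ 0.
Test x = -3: value = 0 ✓, so (x + 3) is a factor.
Synthetic division by (x + 3): bring down 1; 1(-3) + 14 = 11; 11(-3) + 63 = 30; 30(-3) + 90 = 0 → quotient x^2 + 11x + 30, remainder 0.
Solve the quadratic x^2 + 11x + 30 = 0: discriminant = 11^2 - 4(1)(30) = 121 - 120 = 1.
sqrt(1) = 1, so x = (-11 ± 1)/2: x = -5 or x = -6.
Collecting all roots found:

x = -6, x = -5, x = -3


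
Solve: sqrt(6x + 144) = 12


Square both sides: 6x + 144 = 12^2 = 144
6x = 144 - 144 = 0
x = 0
Check: sqrt(6*0 + 144) = sqrt(144) = 12 ✓

x = 0


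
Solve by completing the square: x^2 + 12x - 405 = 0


Start: x^2 + 12x - 405 = 0
Move constant: x^2 + 12x = 405
Half of 12 is 6, squared is 36
Add 36 to both sides: x^2 + 12x + 36 = 441
(x + 6)^2 = 441
x + 6 = ±21
x = -6 + 21 = 15 or x = -6 - 21 = -27

x = -27, x = 15


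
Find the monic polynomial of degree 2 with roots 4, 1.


A monic polynomial with roots 4, 1 is:
p(x) = (x - 4)(x - 1)
After multiplying by (x - 4): x - 4
After multiplying by (x - 1): x^2 - 5x + 4

x^2 - 5x + 4


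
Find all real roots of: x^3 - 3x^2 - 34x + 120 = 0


Let p(x) = x^3 - 3x^2 - 34x + 120. By the rational root theorem (leading coefficient 1), any rational root is an integer divisor of 120: try ±1, ±2, ... in turn.
Test x = 1: value = 84 ≠ 0.
Test x = -1: value = 150 ≠ 0.
Test x = 2: value = 48 ≠ 0.
Test x = -2: value = 168 ≠ 0.
Test x = 3: value = 18 ≠ 0.
Test x = -3: value = 168 ≠ 0.
Test x = 4: value = 0 ✓, so (x - 4) is a factor.
Synthetic division by (x - 4): bring down 1; 1(4) - 3 = 1; 1(4) - 34 = -30; (-30)(4) + 120 = 0 → quotient x^2 + x - 30, remainder 0.
Solve the quadratic x^2 + x - 30 = 0: discriminant = 1^2 - 4(1)(-30) = 1 + 120 = 121.
sqrt(121) = 11, so x = (-1 ± 11)/2: x = 5 or x = -6.

x = -6, x = 4, x = 5


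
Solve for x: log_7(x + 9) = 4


Convert to exponential form: x + 9 = 7^4 = 2401
x = 2401 - 9 = 2392
Check: log_7(2392 + 9) = log_7(2401) = log_7(2401) = 4 ✓

x = 2392


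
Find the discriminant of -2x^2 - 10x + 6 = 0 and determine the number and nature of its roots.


For ax^2 + bx + c = 0, discriminant D = b^2 - 4ac
Here a = -2, b = -10, c = 6
D = (-10)^2 - 4(-2)(6) = 100 + 48 = 148

D = 148 > 0 but not a perfect square
The equation has 2 distinct real irrational roots.

Discriminant = 148, 2 distinct real irrational roots


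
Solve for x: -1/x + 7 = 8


Subtract 7 from both sides: -1/x = 1
Multiply both sides by x: -1 = 1 * x
Divide by 1: x = -1

x = -1


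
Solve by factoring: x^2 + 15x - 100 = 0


We need two numbers that multiply to -100 and add to 15.
Those numbers are -5 and 20 (since (-5) * 20 = -100 and (-5) + 20 = 15).
So x^2 + 15x - 100 = (x - 5)(x + 20) = 0
Setting each factor to zero: x = 5 or x = -20

x = -20, x = 5


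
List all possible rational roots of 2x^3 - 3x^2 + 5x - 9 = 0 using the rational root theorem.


Rational root theorem: possible roots are ±p/q where:
  p divides the constant term (-9): p ∈ {1, 3, 9}
  q divides the leading coefficient (2): q ∈ {1, 2}

All possible rational roots: -9, -9/2, -3, -3/2, -1, -1/2, 1/2, 1, 3/2, 3, 9/2, 9

-9, -9/2, -3, -3/2, -1, -1/2, 1/2, 1, 3/2, 3, 9/2, 9


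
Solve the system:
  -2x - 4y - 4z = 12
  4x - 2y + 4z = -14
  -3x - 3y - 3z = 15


Using Cramer's rule. Expand each determinant along the first row.
D  = (-2)*[(-2)*(-3) - 4*(-3)] - (-4)*[4*(-3) - 4*(-3)] + (-4)*[4*(-3) - (-2)*(-3)]
  = (-2)*(18) - (-4)*(0) + (-4)*(-18) = 36
Dx = 12*[(-2)*(-3) - 4*(-3)] - (-4)*[(-14)*(-3) - 4*15] + (-4)*[(-14)*(-3) - (-2)*15]
  = 12*(18) - (-4)*(-18) + (-4)*(72) = -144
Dy = (-2)*[(-14)*(-3) - 4*15] - 12*[4*(-3) - 4*(-3)] + (-4)*[4*15 - (-14)*(-3)]
  = (-2)*(-18) - 12*(0) + (-4)*(18) = -36
Dz = (-2)*[(-2)*15 - (-14)*(-3)] - (-4)*[4*15 - (-14)*(-3)] + 12*[4*(-3) - (-2)*(-3)]
  = (-2)*(-72) - (-4)*(18) + 12*(-18) = 0
x = Dx/D = -144/36 = -4, y = Dy/D = -36/36 = -1, z = Dz/D = 0/36 = 0
Check eq1: (-2)(-4) + (-4)(-1) + (-4)(0) = 12 = 12 ✓
Check eq2: (4)(-4) + (-2)(-1) + (4)(0) = -14 = -14 ✓
Check eq3: (-3)(-4) + (-3)(-1) + (-3)(0) = 15 = 15 ✓

x = -4, y = -1, z = 0


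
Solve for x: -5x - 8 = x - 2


Starting with: -5x - 8 = x - 2
Move all x terms to left: (-5 - 1)x = -2 + 8
Simplify: -6x = 6
Divide both sides by -6: x = -1

x = -1


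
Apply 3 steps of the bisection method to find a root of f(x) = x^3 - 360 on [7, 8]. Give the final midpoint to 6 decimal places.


f(x) = x^3 - 360
f(7) = -17 < 0
f(8) = 152 > 0

Step 1: midpoint = (7.000000 + 8.000000)/2 = 7.500000
  f(7.500000) = 61.875000
  f(mid) > 0, so root is in [7.000000, 7.500000]

Step 2: midpoint = (7.000000 + 7.500000)/2 = 7.250000
  f(7.250000) = 21.078125
  f(mid) > 0, so root is in [7.000000, 7.250000]

Step 3: midpoint = (7.000000 + 7.250000)/2 = 7.125000
  f(7.125000) = 1.705078
  f(mid) > 0, so root is in [7.000000, 7.125000]

midpoint = 7.125000


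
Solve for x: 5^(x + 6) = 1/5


Express both sides with the same base.
1/5 = 5^(-1)
Since the bases match, equate exponents: x + 6 = -1
So x = -1 - (6) = -7

x = -7


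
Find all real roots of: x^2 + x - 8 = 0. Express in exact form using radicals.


Using the quadratic formula: x = (-b ± sqrt(b^2 - 4ac)) / (2a)
Here a = 1, b = 1, c = -8
Discriminant = b^2 - 4ac = 1^2 - 4(1)(-8) = 1 + 32 = 33
Since discriminant = 33 > 0, there are two real roots.
x = (-1 ± sqrt(33)) / 2
Numerically: x ≈ 2.3723 or x ≈ -3.3723

x = (-1 + sqrt(33)) / 2 or x = (-1 - sqrt(33)) / 2


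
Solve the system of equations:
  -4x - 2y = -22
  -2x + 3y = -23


Using Cramer's rule:
Determinant D = (-4)(3) - (-2)(-2) = -12 - 4 = -16
Dx = (-22)(3) - (-23)(-2) = -66 - 46 = -112
Dy = (-4)(-23) - (-2)(-22) = 92 - 44 = 48
x = Dx/D = -112/-16 = 7
y = Dy/D = 48/-16 = -3

x = 7, y = -3


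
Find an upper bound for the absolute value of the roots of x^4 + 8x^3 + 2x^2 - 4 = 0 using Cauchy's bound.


Cauchy's bound: all roots r satisfy |r| <= 1 + max(|a_i/a_n|) for i = 0,...,n-1
where a_n is the leading coefficient.

Coefficients: [1, 8, 2, 0, -4]
Leading coefficient a_n = 1
Ratios |a_i/a_n|: 8, 2, 0, 4
Maximum ratio: 8
Cauchy's bound: |r| <= 1 + 8 = 9

Upper bound = 9


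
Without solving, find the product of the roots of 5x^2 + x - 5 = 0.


By Vieta's formulas for ax^2 + bx + c = 0:
  Sum of roots = -b/a
  Product of roots = c/a

Here a = 5, b = 1, c = -5
Sum = -(1)/5 = -1/5
Product = -5/5 = -1

Product = -1


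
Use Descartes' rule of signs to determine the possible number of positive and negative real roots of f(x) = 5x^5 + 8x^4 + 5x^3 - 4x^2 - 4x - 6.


Descartes' rule of signs:

For positive roots, count sign changes in f(x) = 5x^5 + 8x^4 + 5x^3 - 4x^2 - 4x - 6:
Signs of coefficients: +, +, +, -, -, -
Number of sign changes: 1
Possible positive real roots: 1

For negative roots, examine f(-x) = -5x^5 + 8x^4 - 5x^3 - 4x^2 + 4x - 6:
Signs of coefficients: -, +, -, -, +, -
Number of sign changes: 4
Possible negative real roots: 4, 2, 0

Positive roots: 1; Negative roots: 4 or 2 or 0


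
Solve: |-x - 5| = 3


An absolute value equation |expr| = 3 gives two cases:
Case 1: -x - 5 = 3
  -x = 8, so x = -8
Case 2: -x - 5 = -3
  -x = 2, so x = -2

x = -8, x = -2


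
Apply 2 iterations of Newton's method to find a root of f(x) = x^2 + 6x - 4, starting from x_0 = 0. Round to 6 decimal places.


Newton's method: x_(n+1) = x_n - f(x_n)/f'(x_n)
f(x) = x^2 + 6x - 4
f'(x) = 2x + 6

Iteration 1:
  f(0.000000) = -4.000000
  f'(0.000000) = 6.000000
  x_1 = 0.000000 - (-4.000000)/(6.000000) = 0.666667

Iteration 2:
  f(0.666667) = 0.444444
  f'(0.666667) = 7.333333
  x_2 = 0.666667 - (0.444444)/(7.333333) = 0.606061

x_2 = 0.606061


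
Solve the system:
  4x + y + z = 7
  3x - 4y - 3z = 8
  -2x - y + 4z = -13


Using Cramer's rule. Expand each determinant along the first row.
D  = 4*[(-4)*4 - (-3)*(-1)] - 1*[3*4 - (-3)*(-2)] + 1*[3*(-1) - (-4)*(-2)]
  = 4*(-19) - 1*(6) + 1*(-11) = -93
Dx = 7*[(-4)*4 - (-3)*(-1)] - 1*[8*4 - (-3)*(-13)] + 1*[8*(-1) - (-4)*(-13)]
  = 7*(-19) - 1*(-7) + 1*(-60) = -186
Dy = 4*[8*4 - (-3)*(-13)] - 7*[3*4 - (-3)*(-2)] + 1*[3*(-13) - 8*(-2)]
  = 4*(-7) - 7*(6) + 1*(-23) = -93
Dz = 4*[(-4)*(-13) - 8*(-1)] - 1*[3*(-13) - 8*(-2)] + 7*[3*(-1) - (-4)*(-2)]
  = 4*(60) - 1*(-23) + 7*(-11) = 186
x = Dx/D = -186/-93 = 2, y = Dy/D = -93/-93 = 1, z = Dz/D = 186/-93 = -2
Check eq1: (4)(2) + (1)(1) + (1)(-2) = 7 = 7 ✓
Check eq2: (3)(2) + (-4)(1) + (-3)(-2) = 8 = 8 ✓
Check eq3: (-2)(2) + (-1)(1) + (4)(-2) = -13 = -13 ✓

x = 2, y = 1, z = -2


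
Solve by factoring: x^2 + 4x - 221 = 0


We need two numbers that multiply to -221 and add to 4.
Those numbers are -13 and 17 (since (-13) * 17 = -221 and (-13) + 17 = 4).
So x^2 + 4x - 221 = (x - 13)(x + 17) = 0
Setting each factor to zero: x = 13 or x = -17

x = -17, x = 13


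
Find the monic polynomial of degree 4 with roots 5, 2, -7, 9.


A monic polynomial with roots 5, 2, -7, 9 is:
p(x) = (x - 5)(x - 2)(x + 7)(x - 9)
After multiplying by (x - 5): x - 5
After multiplying by (x - 2): x^2 - 7x + 10
After multiplying by (x + 7): x^3 - 39x + 70
After multiplying by (x - 9): x^4 - 9x^3 - 39x^2 + 421x - 630

x^4 - 9x^3 - 39x^2 + 421x - 630


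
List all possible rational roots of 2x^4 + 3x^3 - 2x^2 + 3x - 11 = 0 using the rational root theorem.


Rational root theorem: possible roots are ±p/q where:
  p divides the constant term (-11): p ∈ {1, 11}
  q divides the leading coefficient (2): q ∈ {1, 2}

All possible rational roots: -11, -11/2, -1, -1/2, 1/2, 1, 11/2, 11

-11, -11/2, -1, -1/2, 1/2, 1, 11/2, 11


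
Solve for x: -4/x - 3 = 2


Subtract -3 from both sides: -4/x = 5
Multiply both sides by x: -4 = 5 * x
Divide by 5: x = -4/5

x = -4/5


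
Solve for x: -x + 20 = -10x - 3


Starting with: -x + 20 = -10x - 3
Move all x terms to left: (-1 + 10)x = -3 - 20
Simplify: 9x = -23
Divide both sides by 9: x = -23/9

x = -23/9


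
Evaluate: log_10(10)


We need the exponent such that 10^? = 10
10^1 = 10
Therefore log_10(10) = 1

1


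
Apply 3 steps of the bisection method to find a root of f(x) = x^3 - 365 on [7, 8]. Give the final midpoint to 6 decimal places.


f(x) = x^3 - 365
f(7) = -22 < 0
f(8) = 147 > 0

Step 1: midpoint = (7.000000 + 8.000000)/2 = 7.500000
  f(7.500000) = 56.875000
  f(mid) > 0, so root is in [7.000000, 7.500000]

Step 2: midpoint = (7.000000 + 7.500000)/2 = 7.250000
  f(7.250000) = 16.078125
  f(mid) > 0, so root is in [7.000000, 7.250000]

Step 3: midpoint = (7.000000 + 7.250000)/2 = 7.125000
  f(7.125000) = -3.294922
  f(mid) < 0, so root is in [7.125000, 7.250000]

midpoint = 7.125000


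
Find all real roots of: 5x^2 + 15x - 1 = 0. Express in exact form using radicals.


Using the quadratic formula: x = (-b ± sqrt(b^2 - 4ac)) / (2a)
Here a = 5, b = 15, c = -1
Discriminant = b^2 - 4ac = 15^2 - 4(5)(-1) = 225 + 20 = 245
Since discriminant = 245 > 0, there are two real roots.
x = (-15 ± 7*sqrt(5)) / 10
Numerically: x ≈ 0.0652 or x ≈ -3.0652

x = (-15 + 7*sqrt(5)) / 10 or x = (-15 - 7*sqrt(5)) / 10


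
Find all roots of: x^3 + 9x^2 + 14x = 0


The constant term is 0, so x = 0 is a root. Factor out x:
  x^2 + 9x + 14 = 0
Solve the quadratic x^2 + 9x + 14 = 0: discriminant = 9^2 - 4(1)(14) = 81 - 56 = 25.
sqrt(25) = 5, so x = (-9 ± 5)/2: x = -2 or x = -7.
Collecting all roots found:

x = -7, x = -2, x = 0


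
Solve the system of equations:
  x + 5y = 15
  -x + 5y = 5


Using Cramer's rule:
Determinant D = (1)(5) - (-1)(5) = 5 + 5 = 10
Dx = (15)(5) - (5)(5) = 75 - 25 = 50
Dy = (1)(5) - (-1)(15) = 5 + 15 = 20
x = Dx/D = 50/10 = 5
y = Dy/D = 20/10 = 2

x = 5, y = 2


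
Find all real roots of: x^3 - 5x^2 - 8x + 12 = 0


Let p(x) = x^3 - 5x^2 - 8x + 12. By the rational root theorem (leading coefficient 1), any rational root is an integer divisor of 12: try ±1, ±2, ... in turn.
Test x = 1: value = 0 ✓, so (x - 1) is a factor.
Synthetic division by (x - 1): bring down 1; 1(1) - 5 = -4; (-4)(1) - 8 = -12; (-12)(1) + 12 = 0 → quotient x^2 - 4x - 12, remainder 0.
Solve the quadratic x^2 - 4x - 12 = 0: discriminant = (-4)^2 - 4(1)(-12) = 16 + 48 = 64.
sqrt(64) = 8, so x = (4 ± 8)/2: x = 6 or x = -2.

x = -2, x = 1, x = 6


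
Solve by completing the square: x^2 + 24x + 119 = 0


Start: x^2 + 24x + 119 = 0
Move constant: x^2 + 24x = -119
Half of 24 is 12, squared is 144
Add 144 to both sides: x^2 + 24x + 144 = 25
(x + 12)^2 = 25
x + 12 = ±5
x = -12 + 5 = -7 or x = -12 - 5 = -17

x = -17, x = -7


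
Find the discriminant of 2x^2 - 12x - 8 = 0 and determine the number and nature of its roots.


For ax^2 + bx + c = 0, discriminant D = b^2 - 4ac
Here a = 2, b = -12, c = -8
D = (-12)^2 - 4(2)(-8) = 144 + 64 = 208

D = 208 > 0 but not a perfect square
The equation has 2 distinct real irrational roots.

Discriminant = 208, 2 distinct real irrational roots


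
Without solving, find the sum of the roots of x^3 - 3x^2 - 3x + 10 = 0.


By Vieta's formulas for x^3 + bx^2 + cx + d = 0:
  r1 + r2 + r3 = -b/a = 3
  r1*r2 + r1*r3 + r2*r3 = c/a = -3
  r1*r2*r3 = -d/a = -10


Sum = 3


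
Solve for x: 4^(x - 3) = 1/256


Express both sides with the same base.
1/256 = 4^(-4)
Since the bases match, equate exponents: x - 3 = -4
So x = -4 - (-3) = -1

x = -1


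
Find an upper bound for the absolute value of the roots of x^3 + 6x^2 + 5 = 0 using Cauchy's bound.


Cauchy's bound: all roots r satisfy |r| <= 1 + max(|a_i/a_n|) for i = 0,...,n-1
where a_n is the leading coefficient.

Coefficients: [1, 6, 0, 5]
Leading coefficient a_n = 1
Ratios |a_i/a_n|: 6, 0, 5
Maximum ratio: 6
Cauchy's bound: |r| <= 1 + 6 = 7

Upper bound = 7


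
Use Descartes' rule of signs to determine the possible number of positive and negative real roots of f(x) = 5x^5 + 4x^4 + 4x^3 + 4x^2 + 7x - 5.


Descartes' rule of signs:

For positive roots, count sign changes in f(x) = 5x^5 + 4x^4 + 4x^3 + 4x^2 + 7x - 5:
Signs of coefficients: +, +, +, +, +, -
Number of sign changes: 1
Possible positive real roots: 1

For negative roots, examine f(-x) = -5x^5 + 4x^4 - 4x^3 + 4x^2 - 7x - 5:
Signs of coefficients: -, +, -, +, -, -
Number of sign changes: 4
Possible negative real roots: 4, 2, 0

Positive roots: 1; Negative roots: 4 or 2 or 0


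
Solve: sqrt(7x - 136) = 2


Square both sides: 7x - 136 = 2^2 = 4
7x = 4 + 136 = 140
x = 20
Check: sqrt(7*20 - 136) = sqrt(4) = 2 ✓

x = 20


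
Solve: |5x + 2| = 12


An absolute value equation |expr| = 12 gives two cases:
Case 1: 5x + 2 = 12
  5x = 10, so x = 2
Case 2: 5x + 2 = -12
  5x = -14, so x = -14/5

x = -14/5, x = 2


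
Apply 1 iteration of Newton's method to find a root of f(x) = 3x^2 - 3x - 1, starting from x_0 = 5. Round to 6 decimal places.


Newton's method: x_(n+1) = x_n - f(x_n)/f'(x_n)
f(x) = 3x^2 - 3x - 1
f'(x) = 6x - 3

Iteration 1:
  f(5.000000) = 59.000000
  f'(5.000000) = 27.000000
  x_1 = 5.000000 - (59.000000)/(27.000000) = 2.814815

x_1 = 2.814815


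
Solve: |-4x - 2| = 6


An absolute value equation |expr| = 6 gives two cases:
Case 1: -4x - 2 = 6
  -4x = 8, so x = -2
Case 2: -4x - 2 = -6
  -4x = -4, so x = 1

x = -2, x = 1


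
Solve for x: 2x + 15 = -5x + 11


Starting with: 2x + 15 = -5x + 11
Move all x terms to left: (2 + 5)x = 11 - 15
Simplify: 7x = -4
Divide both sides by 7: x = -4/7

x = -4/7


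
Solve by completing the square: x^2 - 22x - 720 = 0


Start: x^2 - 22x - 720 = 0
Move constant: x^2 - 22x = 720
Half of -22 is -11, squared is 121
Add 121 to both sides: x^2 - 22x + 121 = 841
(x - 11)^2 = 841
x - 11 = ±29
x = 11 + 29 = 40 or x = 11 - 29 = -18

x = -18, x = 40


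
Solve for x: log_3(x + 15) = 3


Convert to exponential form: x + 15 = 3^3 = 27
x = 27 - 15 = 12
Check: log_3(12 + 15) = log_3(27) = log_3(27) = 3 ✓

x = 12


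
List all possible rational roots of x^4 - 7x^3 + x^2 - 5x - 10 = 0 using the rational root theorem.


Rational root theorem: possible roots are ±p/q where:
  p divides the constant term (-10): p ∈ {1, 2, 5, 10}
  q divides the leading coefficient (1): q ∈ {1}

All possible rational roots: -10, -5, -2, -1, 1, 2, 5, 10

-10, -5, -2, -1, 1, 2, 5, 10


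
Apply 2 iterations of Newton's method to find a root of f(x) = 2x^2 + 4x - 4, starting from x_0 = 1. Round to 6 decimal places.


Newton's method: x_(n+1) = x_n - f(x_n)/f'(x_n)
f(x) = 2x^2 + 4x - 4
f'(x) = 4x + 4

Iteration 1:
  f(1.000000) = 2.000000
  f'(1.000000) = 8.000000
  x_1 = 1.000000 - (2.000000)/(8.000000) = 0.750000

Iteration 2:
  f(0.750000) = 0.125000
  f'(0.750000) = 7.000000
  x_2 = 0.750000 - (0.125000)/(7.000000) = 0.732143

x_2 = 0.732143


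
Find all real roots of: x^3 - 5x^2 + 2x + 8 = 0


Let p(x) = x^3 - 5x^2 + 2x + 8. By the rational root theorem (leading coefficient 1), any rational root is an integer divisor of 8: try ±1, ±2, ... in turn.
Test x = 1: value = 6 ≠ 0.
Test x = -1: value = 0 ✓, so (x + 1) is a factor.
Synthetic division by (x + 1): bring down 1; 1(-1) - 5 = -6; (-6)(-1) + 2 = 8; 8(-1) + 8 = 0 → quotient x^2 - 6x + 8, remainder 0.
Solve the quadratic x^2 - 6x + 8 = 0: discriminant = (-6)^2 - 4(1)(8) = 36 - 32 = 4.
sqrt(4) = 2, so x = (6 ± 2)/2: x = 4 or x = 2.

x = -1, x = 2, x = 4


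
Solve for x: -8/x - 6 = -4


Subtract -6 from both sides: -8/x = 2
Multiply both sides by x: -8 = 2 * x
Divide by 2: x = -4

x = -4


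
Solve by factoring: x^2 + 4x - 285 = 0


We need two numbers that multiply to -285 and add to 4.
Those numbers are 19 and -15 (since 19 * (-15) = -285 and 19 + (-15) = 4).
So x^2 + 4x - 285 = (x + 19)(x - 15) = 0
Setting each factor to zero: x = -19 or x = 15

x = -19, x = 15


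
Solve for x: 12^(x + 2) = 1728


Express both sides with the same base.
1728 = 12^3
Since the bases match, equate exponents: x + 2 = 3
So x = 3 - (2) = 1

x = 1


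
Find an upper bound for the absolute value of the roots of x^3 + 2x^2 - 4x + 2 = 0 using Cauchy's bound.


Cauchy's bound: all roots r satisfy |r| <= 1 + max(|a_i/a_n|) for i = 0,...,n-1
where a_n is the leading coefficient.

Coefficients: [1, 2, -4, 2]
Leading coefficient a_n = 1
Ratios |a_i/a_n|: 2, 4, 2
Maximum ratio: 4
Cauchy's bound: |r| <= 1 + 4 = 5

Upper bound = 5


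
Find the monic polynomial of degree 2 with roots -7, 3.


A monic polynomial with roots -7, 3 is:
p(x) = (x + 7)(x - 3)
After multiplying by (x + 7): x + 7
After multiplying by (x - 3): x^2 + 4x - 21

x^2 + 4x - 21


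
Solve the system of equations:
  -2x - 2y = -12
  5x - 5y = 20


Using Cramer's rule:
Determinant D = (-2)(-5) - (5)(-2) = 10 + 10 = 20
Dx = (-12)(-5) - (20)(-2) = 60 + 40 = 100
Dy = (-2)(20) - (5)(-12) = -40 + 60 = 20
x = Dx/D = 100/20 = 5
y = Dy/D = 20/20 = 1

x = 5, y = 1


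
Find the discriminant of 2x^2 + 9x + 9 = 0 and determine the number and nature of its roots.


For ax^2 + bx + c = 0, discriminant D = b^2 - 4ac
Here a = 2, b = 9, c = 9
D = (9)^2 - 4(2)(9) = 81 - 72 = 9

D = 9 > 0 and is a perfect square (sqrt = 3)
The equation has 2 distinct real rational roots.

Discriminant = 9, 2 distinct real rational roots


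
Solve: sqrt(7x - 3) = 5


Square both sides: 7x - 3 = 5^2 = 25
7x = 25 + 3 = 28
x = 4
Check: sqrt(7*4 - 3) = sqrt(25) = 5 ✓

x = 4


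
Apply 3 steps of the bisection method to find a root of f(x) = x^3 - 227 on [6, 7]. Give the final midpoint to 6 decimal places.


f(x) = x^3 - 227
f(6) = -11 < 0
f(7) = 116 > 0

Step 1: midpoint = (6.000000 + 7.000000)/2 = 6.500000
  f(6.500000) = 47.625000
  f(mid) > 0, so root is in [6.000000, 6.500000]

Step 2: midpoint = (6.000000 + 6.500000)/2 = 6.250000
  f(6.250000) = 17.140625
  f(mid) > 0, so root is in [6.000000, 6.250000]

Step 3: midpoint = (6.000000 + 6.250000)/2 = 6.125000
  f(6.125000) = 2.783203
  f(mid) > 0, so root is in [6.000000, 6.125000]

midpoint = 6.125000


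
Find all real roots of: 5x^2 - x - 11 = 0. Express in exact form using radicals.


Using the quadratic formula: x = (-b ± sqrt(b^2 - 4ac)) / (2a)
Here a = 5, b = -1, c = -11
Discriminant = b^2 - 4ac = (-1)^2 - 4(5)(-11) = 1 + 220 = 221
Since discriminant = 221 > 0, there are two real roots.
x = (1 ± sqrt(221)) / 10
Numerically: x ≈ 1.5866 or x ≈ -1.3866

x = (1 + sqrt(221)) / 10 or x = (1 - sqrt(221)) / 10


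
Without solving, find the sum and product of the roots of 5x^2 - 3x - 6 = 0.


By Vieta's formulas for ax^2 + bx + c = 0:
  Sum of roots = -b/a
  Product of roots = c/a

Here a = 5, b = -3, c = -6
Sum = -(-3)/5 = 3/5
Product = -6/5 = -6/5

Sum = 3/5, Product = -6/5


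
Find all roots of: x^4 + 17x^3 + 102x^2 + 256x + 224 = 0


Let p(x) = x^4 + 17x^3 + 102x^2 + 256x + 224. By the rational root theorem (leading coefficient 1), any rational root is an integer divisor of 224: try ±1, ±2, ... in turn.
Test x = 1: value = 600 ≠ 0.
Test x = -1: value = 54 ≠ 0.
Test x = 2: value = 1296 ≠ 0.
Test x = -2: value = 0 ✓, so (x + 2) is a factor.
Synthetic division by (x + 2): bring down 1; 1(-2) + 17 = 15; 15(-2) + 102 = 72; 72(-2) + 256 = 112; 112(-2) + 224 = 0 → quotient x^3 + 15x^2 + 72x + 112, remainder 0.
Continue with the quotient x^3 + 15x^2 + 72x + 112 (candidates must divide 112; re-test x = -2 first in case it repeats).
Test x = -2: value = 20 ≠ 0.
Test x = 4: value = 704 ≠ 0.
Test x = -4: value = 0 ✓, so (x + 4) is a factor.
Synthetic division by (x + 4): bring down 1; 1(-4) + 15 = 11; 11(-4) + 72 = 28; 28(-4) + 112 = 0 → quotient x^2 + 11x + 28, remainder 0.
Solve the quadratic x^2 + 11x + 28 = 0: discriminant = 11^2 - 4(1)(28) = 121 - 112 = 9.
sqrt(9) = 3, so x = (-11 ± 3)/2: x = -4 or x = -7.
Collecting all roots found:

x = -7, x = -4 (multiplicity 2), x = -2


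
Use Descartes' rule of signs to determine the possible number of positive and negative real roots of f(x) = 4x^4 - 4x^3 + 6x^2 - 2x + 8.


Descartes' rule of signs:

For positive roots, count sign changes in f(x) = 4x^4 - 4x^3 + 6x^2 - 2x + 8:
Signs of coefficients: +, -, +, -, +
Number of sign changes: 4
Possible positive real roots: 4, 2, 0

For negative roots, examine f(-x) = 4x^4 + 4x^3 + 6x^2 + 2x + 8:
Signs of coefficients: +, +, +, +, +
Number of sign changes: 0
Possible negative real roots: 0

Positive roots: 4 or 2 or 0; Negative roots: 0


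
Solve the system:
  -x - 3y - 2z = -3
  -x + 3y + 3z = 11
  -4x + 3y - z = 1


Using Cramer's rule. Expand each determinant along the first row.
D  = (-1)*[3*(-1) - 3*3] - (-3)*[(-1)*(-1) - 3*(-4)] + (-2)*[(-1)*3 - 3*(-4)]
  = (-1)*(-12) - (-3)*(13) + (-2)*(9) = 33
Dx = (-3)*[3*(-1) - 3*3] - (-3)*[11*(-1) - 3*1] + (-2)*[11*3 - 3*1]
  = (-3)*(-12) - (-3)*(-14) + (-2)*(30) = -66
Dy = (-1)*[11*(-1) - 3*1] - (-3)*[(-1)*(-1) - 3*(-4)] + (-2)*[(-1)*1 - 11*(-4)]
  = (-1)*(-14) - (-3)*(13) + (-2)*(43) = -33
Dz = (-1)*[3*1 - 11*3] - (-3)*[(-1)*1 - 11*(-4)] + (-3)*[(-1)*3 - 3*(-4)]
  = (-1)*(-30) - (-3)*(43) + (-3)*(9) = 132
x = Dx/D = -66/33 = -2, y = Dy/D = -33/33 = -1, z = Dz/D = 132/33 = 4
Check eq1: (-1)(-2) + (-3)(-1) + (-2)(4) = -3 = -3 ✓
Check eq2: (-1)(-2) + (3)(-1) + (3)(4) = 11 = 11 ✓
Check eq3: (-4)(-2) + (3)(-1) + (-1)(4) = 1 = 1 ✓

x = -2, y = -1, z = 4


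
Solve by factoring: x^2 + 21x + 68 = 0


We need two numbers that multiply to 68 and add to 21.
Those numbers are 4 and 17 (since 4 * 17 = 68 and 4 + 17 = 21).
So x^2 + 21x + 68 = (x + 4)(x + 17) = 0
Setting each factor to zero: x = -4 or x = -17

x = -17, x = -4


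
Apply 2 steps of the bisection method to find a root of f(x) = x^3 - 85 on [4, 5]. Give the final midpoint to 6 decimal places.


f(x) = x^3 - 85
f(4) = -21 < 0
f(5) = 40 > 0

Step 1: midpoint = (4.000000 + 5.000000)/2 = 4.500000
  f(4.500000) = 6.125000
  f(mid) > 0, so root is in [4.000000, 4.500000]

Step 2: midpoint = (4.000000 + 4.500000)/2 = 4.250000
  f(4.250000) = -8.234375
  f(mid) < 0, so root is in [4.250000, 4.500000]

midpoint = 4.250000


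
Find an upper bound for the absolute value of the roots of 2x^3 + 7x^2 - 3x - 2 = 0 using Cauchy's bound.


Cauchy's bound: all roots r satisfy |r| <= 1 + max(|a_i/a_n|) for i = 0,...,n-1
where a_n is the leading coefficient.

Coefficients: [2, 7, -3, -2]
Leading coefficient a_n = 2
Ratios |a_i/a_n|: 7/2, 3/2, 1
Maximum ratio: 7/2
Cauchy's bound: |r| <= 1 + 7/2 = 9/2

Upper bound = 9/2


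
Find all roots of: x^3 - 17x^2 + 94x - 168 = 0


Let p(x) = x^3 - 17x^2 + 94x - 168. By the rational root theorem (leading coefficient 1), any rational root is an integer divisor of 168: try ±1, ±2, ... in turn.
Test x = 1: value = -90 ≠ 0.
Test x = -1: value = -280 ≠ 0.
Test x = 2: value = -40 ≠ 0.
Test x = -2: value = -432 ≠ 0.
Test x = 3: value = -12 ≠ 0.
Test x = -3: value = -630 ≠ 0.
Test x = 4: value = 0 ✓, so (x - 4) is a factor.
Synthetic division by (x - 4): bring down 1; 1(4) - 17 = -13; (-13)(4) + 94 = 42; 42(4) - 168 = 0 → quotient x^2 - 13x + 42, remainder 0.
Solve the quadratic x^2 - 13x + 42 = 0: discriminant = (-13)^2 - 4(1)(42) = 169 - 168 = 1.
sqrt(1) = 1, so x = (13 ± 1)/2: x = 7 or x = 6.
Collecting all roots found:

x = 4, x = 6, x = 7


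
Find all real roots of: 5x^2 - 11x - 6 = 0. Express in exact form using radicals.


Using the quadratic formula: x = (-b ± sqrt(b^2 - 4ac)) / (2a)
Here a = 5, b = -11, c = -6
Discriminant = b^2 - 4ac = (-11)^2 - 4(5)(-6) = 121 + 120 = 241
Since discriminant = 241 > 0, there are two real roots.
x = (11 ± sqrt(241)) / 10
Numerically: x ≈ 2.6524 or x ≈ -0.4524

x = (11 + sqrt(241)) / 10 or x = (11 - sqrt(241)) / 10


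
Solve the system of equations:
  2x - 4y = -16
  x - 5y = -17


Using Cramer's rule:
Determinant D = (2)(-5) - (1)(-4) = -10 + 4 = -6
Dx = (-16)(-5) - (-17)(-4) = 80 - 68 = 12
Dy = (2)(-17) - (1)(-16) = -34 + 16 = -18
x = Dx/D = 12/-6 = -2
y = Dy/D = -18/-6 = 3

x = -2, y = 3


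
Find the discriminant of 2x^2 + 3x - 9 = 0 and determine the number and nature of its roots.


For ax^2 + bx + c = 0, discriminant D = b^2 - 4ac
Here a = 2, b = 3, c = -9
D = (3)^2 - 4(2)(-9) = 9 + 72 = 81

D = 81 > 0 and is a perfect square (sqrt = 9)
The equation has 2 distinct real rational roots.

Discriminant = 81, 2 distinct real rational roots


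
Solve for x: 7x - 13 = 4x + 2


Starting with: 7x - 13 = 4x + 2
Move all x terms to left: (7 - 4)x = 2 + 13
Simplify: 3x = 15
Divide both sides by 3: x = 5

x = 5


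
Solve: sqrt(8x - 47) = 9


Square both sides: 8x - 47 = 9^2 = 81
8x = 81 + 47 = 128
x = 16
Check: sqrt(8*16 - 47) = sqrt(81) = 9 ✓

x = 16


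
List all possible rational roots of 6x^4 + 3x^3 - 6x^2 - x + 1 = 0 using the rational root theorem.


Rational root theorem: possible roots are ±p/q where:
  p divides the constant term (1): p ∈ {1}
  q divides the leading coefficient (6): q ∈ {1, 2, 3, 6}

All possible rational roots: -1, -1/2, -1/3, -1/6, 1/6, 1/3, 1/2, 1

-1, -1/2, -1/3, -1/6, 1/6, 1/3, 1/2, 1


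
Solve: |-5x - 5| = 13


An absolute value equation |expr| = 13 gives two cases:
Case 1: -5x - 5 = 13
  -5x = 18, so x = -18/5
Case 2: -5x - 5 = -13
  -5x = -8, so x = 8/5

x = -18/5, x = 8/5


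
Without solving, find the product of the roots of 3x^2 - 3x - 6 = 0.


By Vieta's formulas for ax^2 + bx + c = 0:
  Sum of roots = -b/a
  Product of roots = c/a

Here a = 3, b = -3, c = -6
Sum = -(-3)/3 = 1
Product = -6/3 = -2

Product = -2


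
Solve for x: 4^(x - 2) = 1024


Express both sides with the same base.
1024 = 4^5
Since the bases match, equate exponents: x - 2 = 5
So x = 5 - (-2) = 7

x = 7


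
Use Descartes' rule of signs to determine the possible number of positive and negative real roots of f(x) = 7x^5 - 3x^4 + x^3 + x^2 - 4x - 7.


Descartes' rule of signs:

For positive roots, count sign changes in f(x) = 7x^5 - 3x^4 + x^3 + x^2 - 4x - 7:
Signs of coefficients: +, -, +, +, -, -
Number of sign changes: 3
Possible positive real roots: 3, 1

For negative roots, examine f(-x) = -7x^5 - 3x^4 - x^3 + x^2 + 4x - 7:
Signs of coefficients: -, -, -, +, +, -
Number of sign changes: 2
Possible negative real roots: 2, 0

Positive roots: 3 or 1; Negative roots: 2 or 0


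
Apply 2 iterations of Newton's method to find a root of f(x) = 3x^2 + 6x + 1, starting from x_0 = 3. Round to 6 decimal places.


Newton's method: x_(n+1) = x_n - f(x_n)/f'(x_n)
f(x) = 3x^2 + 6x + 1
f'(x) = 6x + 6

Iteration 1:
  f(3.000000) = 46.000000
  f'(3.000000) = 24.000000
  x_1 = 3.000000 - (46.000000)/(24.000000) = 1.083333

Iteration 2:
  f(1.083333) = 11.020833
  f'(1.083333) = 12.500000
  x_2 = 1.083333 - (11.020833)/(12.500000) = 0.201667

x_2 = 0.201667


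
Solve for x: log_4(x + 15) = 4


Convert to exponential form: x + 15 = 4^4 = 256
x = 256 - 15 = 241
Check: log_4(241 + 15) = log_4(256) = log_4(256) = 4 ✓

x = 241


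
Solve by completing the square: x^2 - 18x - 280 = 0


Start: x^2 - 18x - 280 = 0
Move constant: x^2 - 18x = 280
Half of -18 is -9, squared is 81
Add 81 to both sides: x^2 - 18x + 81 = 361
(x - 9)^2 = 361
x - 9 = ±19
x = 9 + 19 = 28 or x = 9 - 19 = -10

x = -10, x = 28


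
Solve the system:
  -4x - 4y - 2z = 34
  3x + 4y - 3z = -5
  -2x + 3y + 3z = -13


Using Cramer's rule. Expand each determinant along the first row.
D  = (-4)*[4*3 - (-3)*3] - (-4)*[3*3 - (-3)*(-2)] + (-2)*[3*3 - 4*(-2)]
  = (-4)*(21) - (-4)*(3) + (-2)*(17) = -106
Dx = 34*[4*3 - (-3)*3] - (-4)*[(-5)*3 - (-3)*(-13)] + (-2)*[(-5)*3 - 4*(-13)]
  = 34*(21) - (-4)*(-54) + (-2)*(37) = 424
Dy = (-4)*[(-5)*3 - (-3)*(-13)] - 34*[3*3 - (-3)*(-2)] + (-2)*[3*(-13) - (-5)*(-2)]
  = (-4)*(-54) - 34*(3) + (-2)*(-49) = 212
Dz = (-4)*[4*(-13) - (-5)*3] - (-4)*[3*(-13) - (-5)*(-2)] + 34*[3*3 - 4*(-2)]
  = (-4)*(-37) - (-4)*(-49) + 34*(17) = 530
x = Dx/D = 424/-106 = -4, y = Dy/D = 212/-106 = -2, z = Dz/D = 530/-106 = -5
Check eq1: (-4)(-4) + (-4)(-2) + (-2)(-5) = 34 = 34 ✓
Check eq2: (3)(-4) + (4)(-2) + (-3)(-5) = -5 = -5 ✓
Check eq3: (-2)(-4) + (3)(-2) + (3)(-5) = -13 = -13 ✓

x = -4, y = -2, z = -5


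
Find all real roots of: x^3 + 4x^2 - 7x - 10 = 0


Let p(x) = x^3 + 4x^2 - 7x - 10. By the rational root theorem (leading coefficient 1), any rational root is an integer divisor of 10: try ±1, ±2, ... in turn.
Test x = 1: value = -12 ≠ 0.
Test x = -1: value = 0 ✓, so (x + 1) is a factor.
Synthetic division by (x + 1): bring down 1; 1(-1) + 4 = 3; 3(-1) - 7 = -10; (-10)(-1) - 10 = 0 → quotient x^2 + 3x - 10, remainder 0.
Solve the quadratic x^2 + 3x - 10 = 0: discriminant = 3^2 - 4(1)(-10) = 9 + 40 = 49.
sqrt(49) = 7, so x = (-3 ± 7)/2: x = 2 or x = -5.

x = -5, x = -1, x = 2


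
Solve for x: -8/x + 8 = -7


Subtract 8 from both sides: -8/x = -15
Multiply both sides by x: -8 = -15 * x
Divide by -15: x = 8/15

x = 8/15


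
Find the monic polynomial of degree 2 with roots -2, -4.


A monic polynomial with roots -2, -4 is:
p(x) = (x + 2)(x + 4)
After multiplying by (x + 2): x + 2
After multiplying by (x + 4): x^2 + 6x + 8

x^2 + 6x + 8


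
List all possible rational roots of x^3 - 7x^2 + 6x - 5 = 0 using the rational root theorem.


Rational root theorem: possible roots are ±p/q where:
  p divides the constant term (-5): p ∈ {1, 5}
  q divides the leading coefficient (1): q ∈ {1}

All possible rational roots: -5, -1, 1, 5

-5, -1, 1, 5


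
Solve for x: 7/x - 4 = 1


Subtract -4 from both sides: 7/x = 5
Multiply both sides by x: 7 = 5 * x
Divide by 5: x = 7/5

x = 7/5
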